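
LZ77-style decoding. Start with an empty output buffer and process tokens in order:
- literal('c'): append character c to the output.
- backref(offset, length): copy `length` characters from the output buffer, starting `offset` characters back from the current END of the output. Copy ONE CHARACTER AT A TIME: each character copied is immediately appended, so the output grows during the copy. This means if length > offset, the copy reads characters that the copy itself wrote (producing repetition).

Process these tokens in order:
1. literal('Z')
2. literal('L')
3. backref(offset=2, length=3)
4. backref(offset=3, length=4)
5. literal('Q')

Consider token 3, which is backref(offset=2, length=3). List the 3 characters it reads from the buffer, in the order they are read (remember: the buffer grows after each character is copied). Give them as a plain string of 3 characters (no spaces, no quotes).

Token 1: literal('Z'). Output: "Z"
Token 2: literal('L'). Output: "ZL"
Token 3: backref(off=2, len=3). Buffer before: "ZL" (len 2)
  byte 1: read out[0]='Z', append. Buffer now: "ZLZ"
  byte 2: read out[1]='L', append. Buffer now: "ZLZL"
  byte 3: read out[2]='Z', append. Buffer now: "ZLZLZ"

Answer: ZLZ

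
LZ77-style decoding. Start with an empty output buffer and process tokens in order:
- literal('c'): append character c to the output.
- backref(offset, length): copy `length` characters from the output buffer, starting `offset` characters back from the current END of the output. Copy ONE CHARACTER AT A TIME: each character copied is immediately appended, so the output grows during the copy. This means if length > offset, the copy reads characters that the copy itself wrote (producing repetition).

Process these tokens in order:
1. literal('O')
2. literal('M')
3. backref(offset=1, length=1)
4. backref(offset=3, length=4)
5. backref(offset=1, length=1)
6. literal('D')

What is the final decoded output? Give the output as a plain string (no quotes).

Token 1: literal('O'). Output: "O"
Token 2: literal('M'). Output: "OM"
Token 3: backref(off=1, len=1). Copied 'M' from pos 1. Output: "OMM"
Token 4: backref(off=3, len=4) (overlapping!). Copied 'OMMO' from pos 0. Output: "OMMOMMO"
Token 5: backref(off=1, len=1). Copied 'O' from pos 6. Output: "OMMOMMOO"
Token 6: literal('D'). Output: "OMMOMMOOD"

Answer: OMMOMMOOD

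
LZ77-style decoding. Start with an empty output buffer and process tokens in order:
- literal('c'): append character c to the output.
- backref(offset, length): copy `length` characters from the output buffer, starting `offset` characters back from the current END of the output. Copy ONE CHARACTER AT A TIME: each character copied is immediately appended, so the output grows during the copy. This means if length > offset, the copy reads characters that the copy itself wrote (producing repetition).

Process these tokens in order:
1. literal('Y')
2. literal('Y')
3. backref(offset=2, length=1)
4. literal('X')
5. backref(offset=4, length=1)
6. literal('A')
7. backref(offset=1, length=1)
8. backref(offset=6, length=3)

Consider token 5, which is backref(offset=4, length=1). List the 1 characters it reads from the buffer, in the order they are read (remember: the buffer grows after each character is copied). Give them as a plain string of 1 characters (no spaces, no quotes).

Token 1: literal('Y'). Output: "Y"
Token 2: literal('Y'). Output: "YY"
Token 3: backref(off=2, len=1). Copied 'Y' from pos 0. Output: "YYY"
Token 4: literal('X'). Output: "YYYX"
Token 5: backref(off=4, len=1). Buffer before: "YYYX" (len 4)
  byte 1: read out[0]='Y', append. Buffer now: "YYYXY"

Answer: Y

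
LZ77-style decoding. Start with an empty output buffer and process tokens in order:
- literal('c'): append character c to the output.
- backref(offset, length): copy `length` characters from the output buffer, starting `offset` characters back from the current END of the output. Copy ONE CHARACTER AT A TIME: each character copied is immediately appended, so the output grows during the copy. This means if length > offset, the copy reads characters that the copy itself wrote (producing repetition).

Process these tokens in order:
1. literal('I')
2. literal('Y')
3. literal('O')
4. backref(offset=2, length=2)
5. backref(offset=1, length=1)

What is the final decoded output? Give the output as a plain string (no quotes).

Token 1: literal('I'). Output: "I"
Token 2: literal('Y'). Output: "IY"
Token 3: literal('O'). Output: "IYO"
Token 4: backref(off=2, len=2). Copied 'YO' from pos 1. Output: "IYOYO"
Token 5: backref(off=1, len=1). Copied 'O' from pos 4. Output: "IYOYOO"

Answer: IYOYOO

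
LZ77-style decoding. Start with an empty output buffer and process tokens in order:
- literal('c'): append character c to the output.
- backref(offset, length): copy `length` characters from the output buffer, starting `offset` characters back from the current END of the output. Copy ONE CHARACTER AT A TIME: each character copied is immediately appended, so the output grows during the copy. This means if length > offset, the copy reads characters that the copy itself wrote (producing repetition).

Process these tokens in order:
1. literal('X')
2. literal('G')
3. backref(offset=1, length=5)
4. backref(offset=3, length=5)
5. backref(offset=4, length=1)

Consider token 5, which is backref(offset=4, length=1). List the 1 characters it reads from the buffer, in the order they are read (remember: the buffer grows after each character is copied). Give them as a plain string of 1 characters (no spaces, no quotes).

Token 1: literal('X'). Output: "X"
Token 2: literal('G'). Output: "XG"
Token 3: backref(off=1, len=5) (overlapping!). Copied 'GGGGG' from pos 1. Output: "XGGGGGG"
Token 4: backref(off=3, len=5) (overlapping!). Copied 'GGGGG' from pos 4. Output: "XGGGGGGGGGGG"
Token 5: backref(off=4, len=1). Buffer before: "XGGGGGGGGGGG" (len 12)
  byte 1: read out[8]='G', append. Buffer now: "XGGGGGGGGGGGG"

Answer: G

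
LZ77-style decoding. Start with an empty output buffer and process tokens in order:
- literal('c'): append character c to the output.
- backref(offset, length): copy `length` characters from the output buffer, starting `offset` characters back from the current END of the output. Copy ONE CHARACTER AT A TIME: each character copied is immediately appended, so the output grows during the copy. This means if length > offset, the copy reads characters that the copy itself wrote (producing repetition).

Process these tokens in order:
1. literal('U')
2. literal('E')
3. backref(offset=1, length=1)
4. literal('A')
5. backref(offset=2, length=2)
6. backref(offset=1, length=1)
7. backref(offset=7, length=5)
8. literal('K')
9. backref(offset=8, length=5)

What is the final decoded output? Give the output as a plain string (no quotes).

Answer: UEEAEAAUEEAEKAAUEE

Derivation:
Token 1: literal('U'). Output: "U"
Token 2: literal('E'). Output: "UE"
Token 3: backref(off=1, len=1). Copied 'E' from pos 1. Output: "UEE"
Token 4: literal('A'). Output: "UEEA"
Token 5: backref(off=2, len=2). Copied 'EA' from pos 2. Output: "UEEAEA"
Token 6: backref(off=1, len=1). Copied 'A' from pos 5. Output: "UEEAEAA"
Token 7: backref(off=7, len=5). Copied 'UEEAE' from pos 0. Output: "UEEAEAAUEEAE"
Token 8: literal('K'). Output: "UEEAEAAUEEAEK"
Token 9: backref(off=8, len=5). Copied 'AAUEE' from pos 5. Output: "UEEAEAAUEEAEKAAUEE"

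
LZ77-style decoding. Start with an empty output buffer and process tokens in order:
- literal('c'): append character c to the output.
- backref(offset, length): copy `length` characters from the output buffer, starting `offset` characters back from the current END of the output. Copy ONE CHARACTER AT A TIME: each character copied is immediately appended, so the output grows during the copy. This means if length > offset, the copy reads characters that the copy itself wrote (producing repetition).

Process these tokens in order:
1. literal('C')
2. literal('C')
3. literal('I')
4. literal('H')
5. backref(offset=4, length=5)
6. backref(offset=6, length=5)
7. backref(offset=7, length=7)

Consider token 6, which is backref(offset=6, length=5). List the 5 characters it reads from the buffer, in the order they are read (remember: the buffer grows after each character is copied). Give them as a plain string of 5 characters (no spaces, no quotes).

Answer: HCCIH

Derivation:
Token 1: literal('C'). Output: "C"
Token 2: literal('C'). Output: "CC"
Token 3: literal('I'). Output: "CCI"
Token 4: literal('H'). Output: "CCIH"
Token 5: backref(off=4, len=5) (overlapping!). Copied 'CCIHC' from pos 0. Output: "CCIHCCIHC"
Token 6: backref(off=6, len=5). Buffer before: "CCIHCCIHC" (len 9)
  byte 1: read out[3]='H', append. Buffer now: "CCIHCCIHCH"
  byte 2: read out[4]='C', append. Buffer now: "CCIHCCIHCHC"
  byte 3: read out[5]='C', append. Buffer now: "CCIHCCIHCHCC"
  byte 4: read out[6]='I', append. Buffer now: "CCIHCCIHCHCCI"
  byte 5: read out[7]='H', append. Buffer now: "CCIHCCIHCHCCIH"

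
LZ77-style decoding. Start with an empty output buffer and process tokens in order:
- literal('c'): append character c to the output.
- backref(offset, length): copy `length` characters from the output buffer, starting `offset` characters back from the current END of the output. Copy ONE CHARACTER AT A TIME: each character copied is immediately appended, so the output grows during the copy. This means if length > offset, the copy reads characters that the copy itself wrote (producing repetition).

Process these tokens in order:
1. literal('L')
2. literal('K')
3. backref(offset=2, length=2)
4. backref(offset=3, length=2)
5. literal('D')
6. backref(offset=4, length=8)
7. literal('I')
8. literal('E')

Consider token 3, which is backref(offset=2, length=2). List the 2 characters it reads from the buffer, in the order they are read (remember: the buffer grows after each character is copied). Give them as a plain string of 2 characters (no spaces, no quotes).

Answer: LK

Derivation:
Token 1: literal('L'). Output: "L"
Token 2: literal('K'). Output: "LK"
Token 3: backref(off=2, len=2). Buffer before: "LK" (len 2)
  byte 1: read out[0]='L', append. Buffer now: "LKL"
  byte 2: read out[1]='K', append. Buffer now: "LKLK"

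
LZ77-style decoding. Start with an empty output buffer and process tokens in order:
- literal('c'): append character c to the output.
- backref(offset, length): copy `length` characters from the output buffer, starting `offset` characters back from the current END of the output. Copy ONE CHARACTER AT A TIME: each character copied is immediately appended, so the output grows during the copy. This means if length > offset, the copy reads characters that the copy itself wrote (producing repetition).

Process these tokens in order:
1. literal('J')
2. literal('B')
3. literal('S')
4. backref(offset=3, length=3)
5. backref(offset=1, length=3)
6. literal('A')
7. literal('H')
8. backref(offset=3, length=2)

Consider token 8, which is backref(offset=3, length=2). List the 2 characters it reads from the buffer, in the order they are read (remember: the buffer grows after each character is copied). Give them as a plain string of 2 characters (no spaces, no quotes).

Answer: SA

Derivation:
Token 1: literal('J'). Output: "J"
Token 2: literal('B'). Output: "JB"
Token 3: literal('S'). Output: "JBS"
Token 4: backref(off=3, len=3). Copied 'JBS' from pos 0. Output: "JBSJBS"
Token 5: backref(off=1, len=3) (overlapping!). Copied 'SSS' from pos 5. Output: "JBSJBSSSS"
Token 6: literal('A'). Output: "JBSJBSSSSA"
Token 7: literal('H'). Output: "JBSJBSSSSAH"
Token 8: backref(off=3, len=2). Buffer before: "JBSJBSSSSAH" (len 11)
  byte 1: read out[8]='S', append. Buffer now: "JBSJBSSSSAHS"
  byte 2: read out[9]='A', append. Buffer now: "JBSJBSSSSAHSA"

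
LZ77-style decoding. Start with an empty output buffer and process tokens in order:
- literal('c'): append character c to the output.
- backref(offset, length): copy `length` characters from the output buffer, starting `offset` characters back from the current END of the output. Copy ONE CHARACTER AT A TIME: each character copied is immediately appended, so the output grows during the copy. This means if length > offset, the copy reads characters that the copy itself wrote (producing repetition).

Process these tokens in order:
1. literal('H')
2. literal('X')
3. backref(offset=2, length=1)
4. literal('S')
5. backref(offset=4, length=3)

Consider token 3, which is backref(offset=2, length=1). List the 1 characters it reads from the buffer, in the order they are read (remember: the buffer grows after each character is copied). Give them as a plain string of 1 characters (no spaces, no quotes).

Token 1: literal('H'). Output: "H"
Token 2: literal('X'). Output: "HX"
Token 3: backref(off=2, len=1). Buffer before: "HX" (len 2)
  byte 1: read out[0]='H', append. Buffer now: "HXH"

Answer: H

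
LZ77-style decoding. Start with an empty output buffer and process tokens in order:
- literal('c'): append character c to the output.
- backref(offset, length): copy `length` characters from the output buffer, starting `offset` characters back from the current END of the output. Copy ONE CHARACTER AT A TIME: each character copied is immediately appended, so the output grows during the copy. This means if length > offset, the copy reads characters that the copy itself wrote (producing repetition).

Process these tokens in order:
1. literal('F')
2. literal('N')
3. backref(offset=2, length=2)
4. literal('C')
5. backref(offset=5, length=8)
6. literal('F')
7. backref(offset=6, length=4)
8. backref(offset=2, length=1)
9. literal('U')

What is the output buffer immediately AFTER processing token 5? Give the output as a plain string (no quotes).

Token 1: literal('F'). Output: "F"
Token 2: literal('N'). Output: "FN"
Token 3: backref(off=2, len=2). Copied 'FN' from pos 0. Output: "FNFN"
Token 4: literal('C'). Output: "FNFNC"
Token 5: backref(off=5, len=8) (overlapping!). Copied 'FNFNCFNF' from pos 0. Output: "FNFNCFNFNCFNF"

Answer: FNFNCFNFNCFNF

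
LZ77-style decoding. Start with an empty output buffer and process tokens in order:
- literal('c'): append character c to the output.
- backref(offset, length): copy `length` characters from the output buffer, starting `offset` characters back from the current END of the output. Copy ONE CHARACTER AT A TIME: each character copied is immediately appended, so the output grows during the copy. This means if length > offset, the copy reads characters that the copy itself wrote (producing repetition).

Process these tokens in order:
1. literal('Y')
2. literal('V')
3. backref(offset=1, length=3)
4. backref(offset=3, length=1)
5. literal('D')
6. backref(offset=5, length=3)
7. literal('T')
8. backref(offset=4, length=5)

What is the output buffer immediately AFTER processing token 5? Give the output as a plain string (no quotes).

Answer: YVVVVVD

Derivation:
Token 1: literal('Y'). Output: "Y"
Token 2: literal('V'). Output: "YV"
Token 3: backref(off=1, len=3) (overlapping!). Copied 'VVV' from pos 1. Output: "YVVVV"
Token 4: backref(off=3, len=1). Copied 'V' from pos 2. Output: "YVVVVV"
Token 5: literal('D'). Output: "YVVVVVD"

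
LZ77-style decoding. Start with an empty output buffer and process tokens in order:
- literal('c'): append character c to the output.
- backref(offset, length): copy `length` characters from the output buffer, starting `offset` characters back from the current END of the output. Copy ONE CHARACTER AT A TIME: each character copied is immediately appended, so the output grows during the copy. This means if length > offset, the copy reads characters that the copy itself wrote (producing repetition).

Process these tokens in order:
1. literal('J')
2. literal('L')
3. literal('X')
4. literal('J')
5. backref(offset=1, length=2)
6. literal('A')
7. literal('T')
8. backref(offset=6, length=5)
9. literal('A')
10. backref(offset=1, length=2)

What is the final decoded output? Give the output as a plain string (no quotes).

Token 1: literal('J'). Output: "J"
Token 2: literal('L'). Output: "JL"
Token 3: literal('X'). Output: "JLX"
Token 4: literal('J'). Output: "JLXJ"
Token 5: backref(off=1, len=2) (overlapping!). Copied 'JJ' from pos 3. Output: "JLXJJJ"
Token 6: literal('A'). Output: "JLXJJJA"
Token 7: literal('T'). Output: "JLXJJJAT"
Token 8: backref(off=6, len=5). Copied 'XJJJA' from pos 2. Output: "JLXJJJATXJJJA"
Token 9: literal('A'). Output: "JLXJJJATXJJJAA"
Token 10: backref(off=1, len=2) (overlapping!). Copied 'AA' from pos 13. Output: "JLXJJJATXJJJAAAA"

Answer: JLXJJJATXJJJAAAA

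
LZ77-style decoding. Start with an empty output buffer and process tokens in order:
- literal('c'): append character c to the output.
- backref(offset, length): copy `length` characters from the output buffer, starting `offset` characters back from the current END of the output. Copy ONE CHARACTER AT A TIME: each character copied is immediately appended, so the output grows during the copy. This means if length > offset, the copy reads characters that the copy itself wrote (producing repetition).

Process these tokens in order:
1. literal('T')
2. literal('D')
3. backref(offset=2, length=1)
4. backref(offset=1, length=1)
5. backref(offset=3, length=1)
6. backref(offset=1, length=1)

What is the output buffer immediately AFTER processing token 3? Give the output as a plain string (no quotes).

Token 1: literal('T'). Output: "T"
Token 2: literal('D'). Output: "TD"
Token 3: backref(off=2, len=1). Copied 'T' from pos 0. Output: "TDT"

Answer: TDT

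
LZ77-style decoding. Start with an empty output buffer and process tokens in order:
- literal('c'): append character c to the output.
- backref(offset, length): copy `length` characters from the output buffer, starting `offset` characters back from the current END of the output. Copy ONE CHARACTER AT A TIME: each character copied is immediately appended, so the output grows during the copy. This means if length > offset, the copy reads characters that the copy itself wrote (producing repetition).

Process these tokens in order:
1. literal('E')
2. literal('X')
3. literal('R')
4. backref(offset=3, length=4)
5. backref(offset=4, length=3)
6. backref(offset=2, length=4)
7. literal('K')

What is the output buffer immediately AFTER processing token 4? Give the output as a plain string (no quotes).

Answer: EXREXRE

Derivation:
Token 1: literal('E'). Output: "E"
Token 2: literal('X'). Output: "EX"
Token 3: literal('R'). Output: "EXR"
Token 4: backref(off=3, len=4) (overlapping!). Copied 'EXRE' from pos 0. Output: "EXREXRE"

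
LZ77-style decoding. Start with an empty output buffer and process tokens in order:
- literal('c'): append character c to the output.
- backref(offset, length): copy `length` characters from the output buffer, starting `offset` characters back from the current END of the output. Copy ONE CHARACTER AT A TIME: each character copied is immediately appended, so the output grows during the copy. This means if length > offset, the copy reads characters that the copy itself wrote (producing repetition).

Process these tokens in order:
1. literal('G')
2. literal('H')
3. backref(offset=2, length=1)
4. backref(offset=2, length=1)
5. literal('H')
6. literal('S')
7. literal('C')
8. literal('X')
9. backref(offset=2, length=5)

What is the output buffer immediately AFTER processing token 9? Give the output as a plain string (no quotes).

Answer: GHGHHSCXCXCXC

Derivation:
Token 1: literal('G'). Output: "G"
Token 2: literal('H'). Output: "GH"
Token 3: backref(off=2, len=1). Copied 'G' from pos 0. Output: "GHG"
Token 4: backref(off=2, len=1). Copied 'H' from pos 1. Output: "GHGH"
Token 5: literal('H'). Output: "GHGHH"
Token 6: literal('S'). Output: "GHGHHS"
Token 7: literal('C'). Output: "GHGHHSC"
Token 8: literal('X'). Output: "GHGHHSCX"
Token 9: backref(off=2, len=5) (overlapping!). Copied 'CXCXC' from pos 6. Output: "GHGHHSCXCXCXC"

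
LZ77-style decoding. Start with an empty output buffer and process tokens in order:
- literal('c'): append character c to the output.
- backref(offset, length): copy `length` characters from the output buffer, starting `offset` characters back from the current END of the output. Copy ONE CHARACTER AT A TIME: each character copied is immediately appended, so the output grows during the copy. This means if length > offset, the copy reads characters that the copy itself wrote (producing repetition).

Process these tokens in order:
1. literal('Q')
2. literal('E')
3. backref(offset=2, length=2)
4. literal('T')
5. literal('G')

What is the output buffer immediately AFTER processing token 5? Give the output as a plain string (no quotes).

Token 1: literal('Q'). Output: "Q"
Token 2: literal('E'). Output: "QE"
Token 3: backref(off=2, len=2). Copied 'QE' from pos 0. Output: "QEQE"
Token 4: literal('T'). Output: "QEQET"
Token 5: literal('G'). Output: "QEQETG"

Answer: QEQETG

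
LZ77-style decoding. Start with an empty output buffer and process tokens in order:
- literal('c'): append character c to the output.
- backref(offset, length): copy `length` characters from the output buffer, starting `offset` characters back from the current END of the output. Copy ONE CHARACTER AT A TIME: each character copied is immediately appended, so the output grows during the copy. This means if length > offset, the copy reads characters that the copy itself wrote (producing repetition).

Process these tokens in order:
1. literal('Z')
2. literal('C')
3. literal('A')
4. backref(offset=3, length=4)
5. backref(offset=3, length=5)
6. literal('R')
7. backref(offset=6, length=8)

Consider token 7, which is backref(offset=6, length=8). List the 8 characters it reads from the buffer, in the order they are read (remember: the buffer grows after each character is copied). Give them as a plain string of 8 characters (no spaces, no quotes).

Answer: CAZCARCA

Derivation:
Token 1: literal('Z'). Output: "Z"
Token 2: literal('C'). Output: "ZC"
Token 3: literal('A'). Output: "ZCA"
Token 4: backref(off=3, len=4) (overlapping!). Copied 'ZCAZ' from pos 0. Output: "ZCAZCAZ"
Token 5: backref(off=3, len=5) (overlapping!). Copied 'CAZCA' from pos 4. Output: "ZCAZCAZCAZCA"
Token 6: literal('R'). Output: "ZCAZCAZCAZCAR"
Token 7: backref(off=6, len=8). Buffer before: "ZCAZCAZCAZCAR" (len 13)
  byte 1: read out[7]='C', append. Buffer now: "ZCAZCAZCAZCARC"
  byte 2: read out[8]='A', append. Buffer now: "ZCAZCAZCAZCARCA"
  byte 3: read out[9]='Z', append. Buffer now: "ZCAZCAZCAZCARCAZ"
  byte 4: read out[10]='C', append. Buffer now: "ZCAZCAZCAZCARCAZC"
  byte 5: read out[11]='A', append. Buffer now: "ZCAZCAZCAZCARCAZCA"
  byte 6: read out[12]='R', append. Buffer now: "ZCAZCAZCAZCARCAZCAR"
  byte 7: read out[13]='C', append. Buffer now: "ZCAZCAZCAZCARCAZCARC"
  byte 8: read out[14]='A', append. Buffer now: "ZCAZCAZCAZCARCAZCARCA"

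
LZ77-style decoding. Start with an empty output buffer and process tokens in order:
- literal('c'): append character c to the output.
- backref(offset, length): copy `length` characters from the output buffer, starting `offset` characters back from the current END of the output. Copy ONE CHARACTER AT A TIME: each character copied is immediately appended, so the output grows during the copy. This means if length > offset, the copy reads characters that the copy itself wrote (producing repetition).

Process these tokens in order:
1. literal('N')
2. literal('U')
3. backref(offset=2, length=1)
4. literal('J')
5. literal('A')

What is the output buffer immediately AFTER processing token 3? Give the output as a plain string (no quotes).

Answer: NUN

Derivation:
Token 1: literal('N'). Output: "N"
Token 2: literal('U'). Output: "NU"
Token 3: backref(off=2, len=1). Copied 'N' from pos 0. Output: "NUN"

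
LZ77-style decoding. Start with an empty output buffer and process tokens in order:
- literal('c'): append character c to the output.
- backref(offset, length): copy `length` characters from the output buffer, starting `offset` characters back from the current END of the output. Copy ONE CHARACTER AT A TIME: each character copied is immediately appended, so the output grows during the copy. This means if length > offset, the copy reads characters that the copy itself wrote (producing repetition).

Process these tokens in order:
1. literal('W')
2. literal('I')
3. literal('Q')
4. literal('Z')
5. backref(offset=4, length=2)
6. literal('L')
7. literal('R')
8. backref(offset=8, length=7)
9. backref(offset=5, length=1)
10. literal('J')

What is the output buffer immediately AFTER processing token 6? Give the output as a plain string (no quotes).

Answer: WIQZWIL

Derivation:
Token 1: literal('W'). Output: "W"
Token 2: literal('I'). Output: "WI"
Token 3: literal('Q'). Output: "WIQ"
Token 4: literal('Z'). Output: "WIQZ"
Token 5: backref(off=4, len=2). Copied 'WI' from pos 0. Output: "WIQZWI"
Token 6: literal('L'). Output: "WIQZWIL"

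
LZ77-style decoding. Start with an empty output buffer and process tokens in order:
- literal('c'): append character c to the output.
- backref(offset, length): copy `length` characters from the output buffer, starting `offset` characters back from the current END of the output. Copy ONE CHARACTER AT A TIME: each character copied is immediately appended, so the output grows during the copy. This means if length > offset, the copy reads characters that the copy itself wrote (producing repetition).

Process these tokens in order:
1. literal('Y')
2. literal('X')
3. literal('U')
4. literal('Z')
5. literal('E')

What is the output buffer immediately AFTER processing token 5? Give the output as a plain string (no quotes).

Token 1: literal('Y'). Output: "Y"
Token 2: literal('X'). Output: "YX"
Token 3: literal('U'). Output: "YXU"
Token 4: literal('Z'). Output: "YXUZ"
Token 5: literal('E'). Output: "YXUZE"

Answer: YXUZE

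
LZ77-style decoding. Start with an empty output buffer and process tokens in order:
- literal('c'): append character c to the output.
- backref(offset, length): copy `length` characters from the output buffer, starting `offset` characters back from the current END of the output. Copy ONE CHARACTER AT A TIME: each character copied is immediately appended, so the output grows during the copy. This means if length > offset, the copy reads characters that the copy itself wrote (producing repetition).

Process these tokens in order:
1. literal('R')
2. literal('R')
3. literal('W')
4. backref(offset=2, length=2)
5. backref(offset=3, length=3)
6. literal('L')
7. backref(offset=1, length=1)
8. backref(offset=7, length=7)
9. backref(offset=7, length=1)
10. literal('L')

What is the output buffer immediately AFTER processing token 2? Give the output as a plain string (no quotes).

Answer: RR

Derivation:
Token 1: literal('R'). Output: "R"
Token 2: literal('R'). Output: "RR"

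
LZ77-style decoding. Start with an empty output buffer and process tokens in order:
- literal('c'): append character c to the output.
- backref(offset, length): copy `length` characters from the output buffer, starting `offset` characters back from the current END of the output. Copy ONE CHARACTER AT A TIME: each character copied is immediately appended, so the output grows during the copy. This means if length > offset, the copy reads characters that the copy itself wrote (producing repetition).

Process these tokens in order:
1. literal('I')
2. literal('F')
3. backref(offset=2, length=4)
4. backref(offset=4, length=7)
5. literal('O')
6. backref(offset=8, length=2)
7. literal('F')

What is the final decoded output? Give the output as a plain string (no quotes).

Answer: IFIFIFIFIFIFIOIFF

Derivation:
Token 1: literal('I'). Output: "I"
Token 2: literal('F'). Output: "IF"
Token 3: backref(off=2, len=4) (overlapping!). Copied 'IFIF' from pos 0. Output: "IFIFIF"
Token 4: backref(off=4, len=7) (overlapping!). Copied 'IFIFIFI' from pos 2. Output: "IFIFIFIFIFIFI"
Token 5: literal('O'). Output: "IFIFIFIFIFIFIO"
Token 6: backref(off=8, len=2). Copied 'IF' from pos 6. Output: "IFIFIFIFIFIFIOIF"
Token 7: literal('F'). Output: "IFIFIFIFIFIFIOIFF"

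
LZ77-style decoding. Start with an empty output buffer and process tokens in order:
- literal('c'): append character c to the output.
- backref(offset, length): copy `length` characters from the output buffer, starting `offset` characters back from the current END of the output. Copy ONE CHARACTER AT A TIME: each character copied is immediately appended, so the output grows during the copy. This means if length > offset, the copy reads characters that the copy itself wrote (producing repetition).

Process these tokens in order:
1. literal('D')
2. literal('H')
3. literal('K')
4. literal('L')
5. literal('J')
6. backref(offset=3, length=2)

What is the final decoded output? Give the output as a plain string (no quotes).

Answer: DHKLJKL

Derivation:
Token 1: literal('D'). Output: "D"
Token 2: literal('H'). Output: "DH"
Token 3: literal('K'). Output: "DHK"
Token 4: literal('L'). Output: "DHKL"
Token 5: literal('J'). Output: "DHKLJ"
Token 6: backref(off=3, len=2). Copied 'KL' from pos 2. Output: "DHKLJKL"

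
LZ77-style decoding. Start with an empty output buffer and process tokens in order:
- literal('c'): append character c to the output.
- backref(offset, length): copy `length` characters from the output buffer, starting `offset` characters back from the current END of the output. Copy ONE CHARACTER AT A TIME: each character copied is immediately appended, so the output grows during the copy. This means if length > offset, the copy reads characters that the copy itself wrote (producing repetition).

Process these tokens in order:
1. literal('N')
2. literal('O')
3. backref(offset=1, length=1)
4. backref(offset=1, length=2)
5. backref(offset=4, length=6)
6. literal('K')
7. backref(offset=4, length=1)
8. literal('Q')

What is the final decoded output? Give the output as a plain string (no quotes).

Answer: NOOOOOOOOOOKOQ

Derivation:
Token 1: literal('N'). Output: "N"
Token 2: literal('O'). Output: "NO"
Token 3: backref(off=1, len=1). Copied 'O' from pos 1. Output: "NOO"
Token 4: backref(off=1, len=2) (overlapping!). Copied 'OO' from pos 2. Output: "NOOOO"
Token 5: backref(off=4, len=6) (overlapping!). Copied 'OOOOOO' from pos 1. Output: "NOOOOOOOOOO"
Token 6: literal('K'). Output: "NOOOOOOOOOOK"
Token 7: backref(off=4, len=1). Copied 'O' from pos 8. Output: "NOOOOOOOOOOKO"
Token 8: literal('Q'). Output: "NOOOOOOOOOOKOQ"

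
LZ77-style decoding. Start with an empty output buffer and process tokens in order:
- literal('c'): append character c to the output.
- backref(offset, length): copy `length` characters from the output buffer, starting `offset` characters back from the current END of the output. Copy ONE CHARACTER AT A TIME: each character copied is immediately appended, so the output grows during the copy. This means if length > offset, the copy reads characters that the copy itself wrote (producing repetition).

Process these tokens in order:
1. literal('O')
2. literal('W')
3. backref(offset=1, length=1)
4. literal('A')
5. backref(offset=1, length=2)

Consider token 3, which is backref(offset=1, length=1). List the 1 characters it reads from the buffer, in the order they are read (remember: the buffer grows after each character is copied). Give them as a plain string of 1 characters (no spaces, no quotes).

Answer: W

Derivation:
Token 1: literal('O'). Output: "O"
Token 2: literal('W'). Output: "OW"
Token 3: backref(off=1, len=1). Buffer before: "OW" (len 2)
  byte 1: read out[1]='W', append. Buffer now: "OWW"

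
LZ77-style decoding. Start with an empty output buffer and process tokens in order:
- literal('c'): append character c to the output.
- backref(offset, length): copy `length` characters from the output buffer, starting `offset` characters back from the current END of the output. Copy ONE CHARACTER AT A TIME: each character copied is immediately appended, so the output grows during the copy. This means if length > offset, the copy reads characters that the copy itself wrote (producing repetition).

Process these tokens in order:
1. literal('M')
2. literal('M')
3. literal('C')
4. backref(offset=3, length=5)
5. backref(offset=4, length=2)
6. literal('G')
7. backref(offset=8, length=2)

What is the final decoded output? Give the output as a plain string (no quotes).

Token 1: literal('M'). Output: "M"
Token 2: literal('M'). Output: "MM"
Token 3: literal('C'). Output: "MMC"
Token 4: backref(off=3, len=5) (overlapping!). Copied 'MMCMM' from pos 0. Output: "MMCMMCMM"
Token 5: backref(off=4, len=2). Copied 'MC' from pos 4. Output: "MMCMMCMMMC"
Token 6: literal('G'). Output: "MMCMMCMMMCG"
Token 7: backref(off=8, len=2). Copied 'MM' from pos 3. Output: "MMCMMCMMMCGMM"

Answer: MMCMMCMMMCGMM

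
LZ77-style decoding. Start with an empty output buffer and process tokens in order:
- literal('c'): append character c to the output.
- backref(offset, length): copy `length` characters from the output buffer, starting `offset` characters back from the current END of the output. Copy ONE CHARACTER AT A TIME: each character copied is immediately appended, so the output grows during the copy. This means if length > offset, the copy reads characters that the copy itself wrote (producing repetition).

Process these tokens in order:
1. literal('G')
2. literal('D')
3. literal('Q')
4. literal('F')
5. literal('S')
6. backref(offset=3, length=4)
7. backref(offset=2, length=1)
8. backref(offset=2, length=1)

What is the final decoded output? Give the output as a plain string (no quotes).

Token 1: literal('G'). Output: "G"
Token 2: literal('D'). Output: "GD"
Token 3: literal('Q'). Output: "GDQ"
Token 4: literal('F'). Output: "GDQF"
Token 5: literal('S'). Output: "GDQFS"
Token 6: backref(off=3, len=4) (overlapping!). Copied 'QFSQ' from pos 2. Output: "GDQFSQFSQ"
Token 7: backref(off=2, len=1). Copied 'S' from pos 7. Output: "GDQFSQFSQS"
Token 8: backref(off=2, len=1). Copied 'Q' from pos 8. Output: "GDQFSQFSQSQ"

Answer: GDQFSQFSQSQ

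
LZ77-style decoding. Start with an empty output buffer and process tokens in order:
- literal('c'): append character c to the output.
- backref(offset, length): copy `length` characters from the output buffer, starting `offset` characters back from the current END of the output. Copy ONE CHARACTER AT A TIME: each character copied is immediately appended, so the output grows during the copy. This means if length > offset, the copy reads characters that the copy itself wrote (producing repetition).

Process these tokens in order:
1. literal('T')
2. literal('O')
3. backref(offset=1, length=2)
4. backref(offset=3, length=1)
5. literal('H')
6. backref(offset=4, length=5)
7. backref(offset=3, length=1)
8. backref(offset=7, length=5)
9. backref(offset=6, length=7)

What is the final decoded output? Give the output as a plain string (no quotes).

Answer: TOOOOHOOOHOOHOOOHOHOOOHO

Derivation:
Token 1: literal('T'). Output: "T"
Token 2: literal('O'). Output: "TO"
Token 3: backref(off=1, len=2) (overlapping!). Copied 'OO' from pos 1. Output: "TOOO"
Token 4: backref(off=3, len=1). Copied 'O' from pos 1. Output: "TOOOO"
Token 5: literal('H'). Output: "TOOOOH"
Token 6: backref(off=4, len=5) (overlapping!). Copied 'OOOHO' from pos 2. Output: "TOOOOHOOOHO"
Token 7: backref(off=3, len=1). Copied 'O' from pos 8. Output: "TOOOOHOOOHOO"
Token 8: backref(off=7, len=5). Copied 'HOOOH' from pos 5. Output: "TOOOOHOOOHOOHOOOH"
Token 9: backref(off=6, len=7) (overlapping!). Copied 'OHOOOHO' from pos 11. Output: "TOOOOHOOOHOOHOOOHOHOOOHO"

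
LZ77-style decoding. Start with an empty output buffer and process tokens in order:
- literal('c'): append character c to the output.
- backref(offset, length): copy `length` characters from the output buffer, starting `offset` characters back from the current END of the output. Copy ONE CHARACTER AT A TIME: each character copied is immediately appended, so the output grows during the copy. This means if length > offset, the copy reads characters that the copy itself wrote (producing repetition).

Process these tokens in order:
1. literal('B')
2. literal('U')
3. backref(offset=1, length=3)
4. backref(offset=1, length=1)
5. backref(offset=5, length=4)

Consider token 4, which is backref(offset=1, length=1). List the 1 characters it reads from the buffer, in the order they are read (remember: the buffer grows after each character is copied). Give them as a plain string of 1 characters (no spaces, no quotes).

Answer: U

Derivation:
Token 1: literal('B'). Output: "B"
Token 2: literal('U'). Output: "BU"
Token 3: backref(off=1, len=3) (overlapping!). Copied 'UUU' from pos 1. Output: "BUUUU"
Token 4: backref(off=1, len=1). Buffer before: "BUUUU" (len 5)
  byte 1: read out[4]='U', append. Buffer now: "BUUUUU"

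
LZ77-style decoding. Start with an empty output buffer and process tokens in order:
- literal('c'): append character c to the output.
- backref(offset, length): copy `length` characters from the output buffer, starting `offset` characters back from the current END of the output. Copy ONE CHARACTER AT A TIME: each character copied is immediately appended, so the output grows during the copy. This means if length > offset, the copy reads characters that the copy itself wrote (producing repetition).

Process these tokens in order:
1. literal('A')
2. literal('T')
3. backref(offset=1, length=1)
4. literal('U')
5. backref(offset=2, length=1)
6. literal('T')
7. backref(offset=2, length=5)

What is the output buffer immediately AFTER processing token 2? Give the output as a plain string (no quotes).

Answer: AT

Derivation:
Token 1: literal('A'). Output: "A"
Token 2: literal('T'). Output: "AT"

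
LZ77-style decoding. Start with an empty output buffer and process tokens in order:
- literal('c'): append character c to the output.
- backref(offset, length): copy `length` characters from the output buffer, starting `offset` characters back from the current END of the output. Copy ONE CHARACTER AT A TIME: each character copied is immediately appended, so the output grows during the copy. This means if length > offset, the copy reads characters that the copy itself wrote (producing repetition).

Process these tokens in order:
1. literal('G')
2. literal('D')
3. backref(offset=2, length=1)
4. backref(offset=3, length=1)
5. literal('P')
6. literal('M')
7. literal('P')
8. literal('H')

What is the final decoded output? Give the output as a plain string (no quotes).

Token 1: literal('G'). Output: "G"
Token 2: literal('D'). Output: "GD"
Token 3: backref(off=2, len=1). Copied 'G' from pos 0. Output: "GDG"
Token 4: backref(off=3, len=1). Copied 'G' from pos 0. Output: "GDGG"
Token 5: literal('P'). Output: "GDGGP"
Token 6: literal('M'). Output: "GDGGPM"
Token 7: literal('P'). Output: "GDGGPMP"
Token 8: literal('H'). Output: "GDGGPMPH"

Answer: GDGGPMPH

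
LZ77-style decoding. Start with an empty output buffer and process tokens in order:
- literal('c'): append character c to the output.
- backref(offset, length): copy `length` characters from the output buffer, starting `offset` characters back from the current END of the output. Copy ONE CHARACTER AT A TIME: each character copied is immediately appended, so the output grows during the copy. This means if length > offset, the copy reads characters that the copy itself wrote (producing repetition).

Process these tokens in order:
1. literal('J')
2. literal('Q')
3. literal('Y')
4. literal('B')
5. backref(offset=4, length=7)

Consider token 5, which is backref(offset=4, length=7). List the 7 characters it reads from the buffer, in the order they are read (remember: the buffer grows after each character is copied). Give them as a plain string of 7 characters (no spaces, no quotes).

Token 1: literal('J'). Output: "J"
Token 2: literal('Q'). Output: "JQ"
Token 3: literal('Y'). Output: "JQY"
Token 4: literal('B'). Output: "JQYB"
Token 5: backref(off=4, len=7). Buffer before: "JQYB" (len 4)
  byte 1: read out[0]='J', append. Buffer now: "JQYBJ"
  byte 2: read out[1]='Q', append. Buffer now: "JQYBJQ"
  byte 3: read out[2]='Y', append. Buffer now: "JQYBJQY"
  byte 4: read out[3]='B', append. Buffer now: "JQYBJQYB"
  byte 5: read out[4]='J', append. Buffer now: "JQYBJQYBJ"
  byte 6: read out[5]='Q', append. Buffer now: "JQYBJQYBJQ"
  byte 7: read out[6]='Y', append. Buffer now: "JQYBJQYBJQY"

Answer: JQYBJQY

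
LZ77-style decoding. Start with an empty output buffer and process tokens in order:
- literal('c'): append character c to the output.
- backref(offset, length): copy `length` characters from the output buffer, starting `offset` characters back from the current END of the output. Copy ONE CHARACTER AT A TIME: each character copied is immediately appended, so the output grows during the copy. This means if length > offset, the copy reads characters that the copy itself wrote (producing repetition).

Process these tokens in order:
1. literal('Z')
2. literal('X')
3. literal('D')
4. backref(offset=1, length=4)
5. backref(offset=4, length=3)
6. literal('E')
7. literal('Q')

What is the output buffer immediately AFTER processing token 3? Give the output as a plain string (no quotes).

Token 1: literal('Z'). Output: "Z"
Token 2: literal('X'). Output: "ZX"
Token 3: literal('D'). Output: "ZXD"

Answer: ZXD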